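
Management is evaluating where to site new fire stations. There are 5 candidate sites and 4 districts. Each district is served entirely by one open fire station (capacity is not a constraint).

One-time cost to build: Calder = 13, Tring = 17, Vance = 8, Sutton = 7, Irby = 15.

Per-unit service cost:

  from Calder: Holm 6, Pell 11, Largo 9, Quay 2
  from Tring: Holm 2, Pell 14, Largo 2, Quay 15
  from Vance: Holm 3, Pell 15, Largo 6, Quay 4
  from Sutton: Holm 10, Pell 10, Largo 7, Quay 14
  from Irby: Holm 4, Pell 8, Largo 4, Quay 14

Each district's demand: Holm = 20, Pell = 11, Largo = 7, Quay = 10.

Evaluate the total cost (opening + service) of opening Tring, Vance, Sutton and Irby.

Total cost: 229

Each district is assigned to its cheapest site among the open ones.
{Tring, Vance, Sutton, Irby}: Holm→Tring 2·20=40, Pell→Irby 8·11=88, Largo→Tring 2·7=14, Quay→Vance 4·10=40. Service 182; fixed 47; total 229.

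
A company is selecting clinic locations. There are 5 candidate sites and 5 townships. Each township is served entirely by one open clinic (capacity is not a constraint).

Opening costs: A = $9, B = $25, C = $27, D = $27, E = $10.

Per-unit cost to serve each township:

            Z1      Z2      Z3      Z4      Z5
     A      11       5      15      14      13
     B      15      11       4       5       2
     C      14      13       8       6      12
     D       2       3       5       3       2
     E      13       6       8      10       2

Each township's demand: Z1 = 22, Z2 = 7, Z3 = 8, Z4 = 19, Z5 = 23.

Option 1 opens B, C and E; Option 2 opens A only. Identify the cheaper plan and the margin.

Option 1 is cheaper by 408.

Option 1: {B, C, E}: Z1→E 13·22=286, Z2→E 6·7=42, Z3→B 4·8=32, Z4→B 5·19=95, Z5→B 2·23=46. Service 501; fixed 62; total 563.
Option 2: {A}: Z1→A 11·22=242, Z2→A 5·7=35, Z3→A 15·8=120, Z4→A 14·19=266, Z5→A 13·23=299. Service 962; fixed 9; total 971.
Difference: |563 − 971| = 408.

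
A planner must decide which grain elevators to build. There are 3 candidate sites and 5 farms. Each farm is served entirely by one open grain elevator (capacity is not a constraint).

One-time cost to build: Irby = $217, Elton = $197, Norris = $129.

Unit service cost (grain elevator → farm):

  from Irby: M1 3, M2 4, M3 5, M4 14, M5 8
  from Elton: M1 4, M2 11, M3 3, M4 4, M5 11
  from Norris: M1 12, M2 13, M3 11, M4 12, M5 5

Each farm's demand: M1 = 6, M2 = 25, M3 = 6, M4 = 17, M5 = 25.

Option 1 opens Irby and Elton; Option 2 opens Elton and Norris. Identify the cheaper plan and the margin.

Option 1: {Irby, Elton}: M1→Irby 3·6=18, M2→Irby 4·25=100, M3→Elton 3·6=18, M4→Elton 4·17=68, M5→Irby 8·25=200. Service 404; fixed 414; total 818.
Option 2: {Elton, Norris}: M1→Elton 4·6=24, M2→Elton 11·25=275, M3→Elton 3·6=18, M4→Elton 4·17=68, M5→Norris 5·25=125. Service 510; fixed 326; total 836.
Difference: |818 − 836| = 18.

Option 1 is cheaper by 18.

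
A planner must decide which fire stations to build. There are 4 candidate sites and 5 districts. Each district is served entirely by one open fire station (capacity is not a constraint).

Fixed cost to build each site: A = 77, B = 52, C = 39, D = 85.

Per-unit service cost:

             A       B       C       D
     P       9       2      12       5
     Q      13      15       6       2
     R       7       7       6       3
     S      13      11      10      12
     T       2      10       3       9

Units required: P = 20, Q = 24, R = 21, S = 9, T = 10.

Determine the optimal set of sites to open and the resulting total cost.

Open B, C and D; minimum total cost 447.

For any fixed open set, each district goes to its cheapest open site; total = fixed + service.
{B, C, D}: P→B 2·20=40, Q→D 2·24=48, R→D 3·21=63, S→C 10·9=90, T→C 3·10=30. Service 271; fixed 176; total 447.
{C, D}: service 331 + fixed 124 = 455
{B, D}: service 340 + fixed 137 = 477
{A, B, C, D}: P→B 2·20=40, Q→D 2·24=48, R→D 3·21=63, S→C 10·9=90, T→A 2·10=20. Service 261; fixed 253; total 514.
(All 15 nonempty subsets were checked; B, C and D is lowest.)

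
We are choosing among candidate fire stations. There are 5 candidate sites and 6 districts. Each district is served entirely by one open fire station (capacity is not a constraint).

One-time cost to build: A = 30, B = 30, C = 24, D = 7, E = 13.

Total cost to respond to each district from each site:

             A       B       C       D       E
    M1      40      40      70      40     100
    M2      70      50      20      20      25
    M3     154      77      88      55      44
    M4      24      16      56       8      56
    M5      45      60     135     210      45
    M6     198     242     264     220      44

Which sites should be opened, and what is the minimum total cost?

For any fixed open set, each district goes to its cheapest open site; total = fixed + service.
{D, E}: M1→D 40, M2→D 20, M3→E 44, M4→D 8, M5→E 45, M6→E 44. Service 201; fixed 20; total 221.
{C, D, E}: service 201 + fixed 44 = 245
{A, D, E}: service 201 + fixed 50 = 251
{A, B, C, D, E}: service 201 + fixed 104 = 305
No other subset beats 221.

Open D and E; minimum total cost 221.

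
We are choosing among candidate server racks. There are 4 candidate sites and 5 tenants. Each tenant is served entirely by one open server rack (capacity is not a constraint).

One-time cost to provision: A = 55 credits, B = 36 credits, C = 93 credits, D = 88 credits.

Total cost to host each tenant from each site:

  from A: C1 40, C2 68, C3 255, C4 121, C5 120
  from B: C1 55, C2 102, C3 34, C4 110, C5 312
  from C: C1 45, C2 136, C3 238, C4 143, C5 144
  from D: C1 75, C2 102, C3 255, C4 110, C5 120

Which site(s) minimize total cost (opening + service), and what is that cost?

For any fixed open set, each tenant goes to its cheapest open site; total = fixed + service.
{A, B}: C1→A 40, C2→A 68, C3→B 34, C4→B 110, C5→A 120. Service 372; fixed 91; total 463.
{B, D}: service 421 + fixed 124 = 545
{A, B, D}: service 372 + fixed 179 = 551
{A, B, C, D}: service 372 + fixed 272 = 644
No other subset beats 463.

Open A and B; minimum total cost 463.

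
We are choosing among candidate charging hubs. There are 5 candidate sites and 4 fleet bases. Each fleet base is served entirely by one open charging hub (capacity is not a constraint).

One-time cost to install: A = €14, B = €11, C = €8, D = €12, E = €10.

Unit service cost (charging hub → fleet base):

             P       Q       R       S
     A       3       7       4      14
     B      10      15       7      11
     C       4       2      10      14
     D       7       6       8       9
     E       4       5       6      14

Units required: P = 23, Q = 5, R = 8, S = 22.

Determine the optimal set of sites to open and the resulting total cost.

For any fixed open set, each fleet base goes to its cheapest open site; total = fixed + service.
{A, C, D}: P→A 3·23=69, Q→C 2·5=10, R→A 4·8=32, S→D 9·22=198. Service 309; fixed 34; total 343.
{A, C, D, E}: service 309 + fixed 44 = 353
{A, B, C, D}: service 309 + fixed 45 = 354
{A, B, C, D, E}: service 309 + fixed 55 = 364
No other subset beats 343.

Open A, C and D; minimum total cost 343.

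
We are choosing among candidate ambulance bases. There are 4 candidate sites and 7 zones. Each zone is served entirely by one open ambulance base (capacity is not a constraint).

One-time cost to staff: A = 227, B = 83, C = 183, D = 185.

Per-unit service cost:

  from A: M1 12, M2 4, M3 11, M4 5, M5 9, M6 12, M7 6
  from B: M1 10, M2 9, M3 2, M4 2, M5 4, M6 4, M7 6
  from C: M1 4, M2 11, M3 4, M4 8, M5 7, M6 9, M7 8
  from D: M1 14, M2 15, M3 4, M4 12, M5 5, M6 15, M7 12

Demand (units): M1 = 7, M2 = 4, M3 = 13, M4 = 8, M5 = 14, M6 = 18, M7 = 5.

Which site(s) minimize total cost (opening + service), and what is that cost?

Open B only; minimum total cost 389.

For any fixed open set, each zone goes to its cheapest open site; total = fixed + service.
{B}: M1→B 10·7=70, M2→B 9·4=36, M3→B 2·13=26, M4→B 2·8=16, M5→B 4·14=56, M6→B 4·18=72, M7→B 6·5=30. Service 306; fixed 83; total 389.
{B, C}: service 264 + fixed 266 = 530
{B, D}: service 306 + fixed 268 = 574
{A, B, C, D}: M1→C 4·7=28, M2→A 4·4=16, M3→B 2·13=26, M4→B 2·8=16, M5→B 4·14=56, M6→B 4·18=72, M7→A 6·5=30. Service 244; fixed 678; total 922.
No other subset beats 389.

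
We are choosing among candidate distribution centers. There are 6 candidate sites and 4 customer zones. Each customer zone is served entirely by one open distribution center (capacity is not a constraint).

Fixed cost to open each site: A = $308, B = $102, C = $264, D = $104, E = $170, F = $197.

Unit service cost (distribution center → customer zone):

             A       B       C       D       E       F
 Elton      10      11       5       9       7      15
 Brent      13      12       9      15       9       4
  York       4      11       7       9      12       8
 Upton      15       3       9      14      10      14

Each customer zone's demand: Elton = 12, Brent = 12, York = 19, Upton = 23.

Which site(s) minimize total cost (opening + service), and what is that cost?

Open B only; minimum total cost 656.

For any fixed open set, each customer zone goes to its cheapest open site; total = fixed + service.
{B}: Elton→B 11·12=132, Brent→B 12·12=144, York→B 11·19=209, Upton→B 3·23=69. Service 554; fixed 102; total 656.
{B, D}: service 492 + fixed 206 = 698
{B, F}: service 401 + fixed 299 = 700
{A, B, C, D, E, F}: Elton→C 5·12=60, Brent→F 4·12=48, York→A 4·19=76, Upton→B 3·23=69. Service 253; fixed 1145; total 1398.
No other subset beats 656.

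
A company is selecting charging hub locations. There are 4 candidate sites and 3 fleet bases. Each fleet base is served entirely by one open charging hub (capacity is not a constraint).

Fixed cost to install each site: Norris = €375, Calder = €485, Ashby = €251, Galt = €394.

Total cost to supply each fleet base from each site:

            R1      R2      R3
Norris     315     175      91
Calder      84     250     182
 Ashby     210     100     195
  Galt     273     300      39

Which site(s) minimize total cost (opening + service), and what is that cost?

Open Ashby only; minimum total cost 756.

For any fixed open set, each fleet base goes to its cheapest open site; total = fixed + service.
{Ashby}: R1→Ashby 210, R2→Ashby 100, R3→Ashby 195. Service 505; fixed 251; total 756.
{Norris}: service 581 + fixed 375 = 956
{Ashby, Galt}: service 349 + fixed 645 = 994
{Norris, Calder, Ashby, Galt}: R1→Calder 84, R2→Ashby 100, R3→Galt 39. Service 223; fixed 1505; total 1728.
No other subset beats 756.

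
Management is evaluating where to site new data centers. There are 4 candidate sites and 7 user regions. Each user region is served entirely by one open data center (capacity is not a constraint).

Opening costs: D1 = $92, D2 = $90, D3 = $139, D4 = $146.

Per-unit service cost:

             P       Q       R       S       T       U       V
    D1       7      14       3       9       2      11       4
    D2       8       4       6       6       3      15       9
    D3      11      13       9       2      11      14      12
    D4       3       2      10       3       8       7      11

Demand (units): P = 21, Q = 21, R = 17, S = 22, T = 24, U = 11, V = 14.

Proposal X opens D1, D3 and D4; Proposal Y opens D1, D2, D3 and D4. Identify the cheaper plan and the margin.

Proposal X: {D1, D3, D4}: P→D4 3·21=63, Q→D4 2·21=42, R→D1 3·17=51, S→D3 2·22=44, T→D1 2·24=48, U→D4 7·11=77, V→D1 4·14=56. Service 381; fixed 377; total 758.
Proposal Y: {D1, D2, D3, D4}: P→D4 3·21=63, Q→D4 2·21=42, R→D1 3·17=51, S→D3 2·22=44, T→D1 2·24=48, U→D4 7·11=77, V→D1 4·14=56. Service 381; fixed 467; total 848.
Difference: |758 − 848| = 90.

Proposal X is cheaper by 90.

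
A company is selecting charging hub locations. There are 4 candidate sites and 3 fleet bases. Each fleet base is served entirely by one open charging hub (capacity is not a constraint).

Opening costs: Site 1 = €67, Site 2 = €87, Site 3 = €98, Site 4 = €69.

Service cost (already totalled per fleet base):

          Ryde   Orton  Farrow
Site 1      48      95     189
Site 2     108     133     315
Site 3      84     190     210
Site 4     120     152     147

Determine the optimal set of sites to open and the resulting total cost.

For any fixed open set, each fleet base goes to its cheapest open site; total = fixed + service.
{Site 1}: Ryde→Site 1 48, Orton→Site 1 95, Farrow→Site 1 189. Service 332; fixed 67; total 399.
{Site 1, Site 4}: service 290 + fixed 136 = 426
{Site 1, Site 2}: service 332 + fixed 154 = 486
{Site 1, Site 2, Site 3, Site 4}: Ryde→Site 1 48, Orton→Site 1 95, Farrow→Site 4 147. Service 290; fixed 321; total 611.
No other subset beats 399.

Open Site 1 only; minimum total cost 399.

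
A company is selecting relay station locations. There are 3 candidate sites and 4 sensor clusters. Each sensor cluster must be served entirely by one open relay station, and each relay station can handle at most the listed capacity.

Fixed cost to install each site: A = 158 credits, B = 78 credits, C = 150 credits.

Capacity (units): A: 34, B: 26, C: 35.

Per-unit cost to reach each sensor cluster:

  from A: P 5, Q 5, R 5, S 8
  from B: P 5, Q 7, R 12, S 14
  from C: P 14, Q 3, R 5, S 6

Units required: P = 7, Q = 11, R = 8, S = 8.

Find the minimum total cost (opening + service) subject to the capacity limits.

Open {A}: P→A 5·7=35, Q→A 5·11=55, R→A 5·8=40, S→A 8·8=64.
Loads: A carries 34/34. Service 194; fixed 158; total 352.
Next best feasible plan costs 369.

Minimum total cost: 352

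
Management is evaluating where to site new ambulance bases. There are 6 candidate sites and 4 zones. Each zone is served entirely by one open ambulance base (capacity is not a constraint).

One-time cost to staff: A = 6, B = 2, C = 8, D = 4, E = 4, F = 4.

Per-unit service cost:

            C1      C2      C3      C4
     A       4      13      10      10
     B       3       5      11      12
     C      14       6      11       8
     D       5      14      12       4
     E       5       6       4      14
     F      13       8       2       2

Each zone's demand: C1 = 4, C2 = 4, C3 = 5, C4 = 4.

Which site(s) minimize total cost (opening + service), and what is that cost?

Open B and F; minimum total cost 56.

For any fixed open set, each zone goes to its cheapest open site; total = fixed + service.
{B, F}: C1→B 3·4=12, C2→B 5·4=20, C3→F 2·5=10, C4→F 2·4=8. Service 50; fixed 6; total 56.
{B, D, F}: C1→B 3·4=12, C2→B 5·4=20, C3→F 2·5=10, C4→F 2·4=8. Service 50; fixed 10; total 60.
{B, E, F}: C1→B 3·4=12, C2→B 5·4=20, C3→F 2·5=10, C4→F 2·4=8. Service 50; fixed 10; total 60.
{A, B, C, D, E, F}: C1→B 3·4=12, C2→B 5·4=20, C3→F 2·5=10, C4→F 2·4=8. Service 50; fixed 28; total 78.
No other subset beats 56.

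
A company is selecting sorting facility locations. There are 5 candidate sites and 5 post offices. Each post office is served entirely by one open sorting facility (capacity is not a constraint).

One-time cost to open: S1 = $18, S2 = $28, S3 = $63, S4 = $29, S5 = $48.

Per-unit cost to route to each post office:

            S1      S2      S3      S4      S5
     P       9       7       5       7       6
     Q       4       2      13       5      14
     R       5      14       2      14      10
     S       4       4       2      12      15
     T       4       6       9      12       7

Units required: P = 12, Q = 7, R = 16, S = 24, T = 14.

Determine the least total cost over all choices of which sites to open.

Minimum total cost: 305

For any fixed open set, each post office goes to its cheapest open site; total = fixed + service.
{S1, S3}: P→S3 5·12=60, Q→S1 4·7=28, R→S3 2·16=32, S→S3 2·24=48, T→S1 4·14=56. Service 224; fixed 81; total 305.
{S1, S2, S3}: service 210 + fixed 109 = 319
{S2, S3}: P→S3 5·12=60, Q→S2 2·7=14, R→S3 2·16=32, S→S3 2·24=48, T→S2 6·14=84. Service 238; fixed 91; total 329.
{S1, S2, S3, S4, S5}: P→S3 5·12=60, Q→S2 2·7=14, R→S3 2·16=32, S→S3 2·24=48, T→S1 4·14=56. Service 210; fixed 186; total 396.
No other subset beats 305.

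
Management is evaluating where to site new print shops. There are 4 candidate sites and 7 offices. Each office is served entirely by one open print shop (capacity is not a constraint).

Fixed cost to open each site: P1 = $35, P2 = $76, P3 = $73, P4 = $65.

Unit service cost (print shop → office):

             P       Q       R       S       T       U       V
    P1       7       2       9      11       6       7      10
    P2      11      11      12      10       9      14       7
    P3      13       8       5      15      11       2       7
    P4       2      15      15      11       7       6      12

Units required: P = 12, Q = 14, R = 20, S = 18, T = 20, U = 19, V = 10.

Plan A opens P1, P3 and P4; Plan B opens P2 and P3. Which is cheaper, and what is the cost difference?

Plan A: {P1, P3, P4}: P→P4 2·12=24, Q→P1 2·14=28, R→P3 5·20=100, S→P1 11·18=198, T→P1 6·20=120, U→P3 2·19=38, V→P3 7·10=70. Service 578; fixed 173; total 751.
Plan B: {P2, P3}: P→P2 11·12=132, Q→P3 8·14=112, R→P3 5·20=100, S→P2 10·18=180, T→P2 9·20=180, U→P3 2·19=38, V→P2 7·10=70. Service 812; fixed 149; total 961.
Difference: |751 − 961| = 210.

Plan A is cheaper by 210.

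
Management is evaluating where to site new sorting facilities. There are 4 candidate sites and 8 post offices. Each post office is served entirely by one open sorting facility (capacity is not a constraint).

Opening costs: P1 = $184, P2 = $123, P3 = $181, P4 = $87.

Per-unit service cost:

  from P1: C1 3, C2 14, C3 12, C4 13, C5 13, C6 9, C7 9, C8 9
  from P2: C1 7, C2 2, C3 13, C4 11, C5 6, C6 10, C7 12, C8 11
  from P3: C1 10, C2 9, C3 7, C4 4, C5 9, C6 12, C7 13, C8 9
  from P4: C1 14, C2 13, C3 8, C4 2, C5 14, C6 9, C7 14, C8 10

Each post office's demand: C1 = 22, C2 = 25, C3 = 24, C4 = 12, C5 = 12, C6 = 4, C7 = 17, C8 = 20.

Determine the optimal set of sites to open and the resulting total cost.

For any fixed open set, each post office goes to its cheapest open site; total = fixed + service.
{P2, P4}: C1→P2 7·22=154, C2→P2 2·25=50, C3→P4 8·24=192, C4→P4 2·12=24, C5→P2 6·12=72, C6→P4 9·4=36, C7→P2 12·17=204, C8→P4 10·20=200. Service 932; fixed 210; total 1142.
{P1, P2, P4}: service 773 + fixed 394 = 1167
{P2, P3}: service 916 + fixed 304 = 1220
{P1, P2, P3, P4}: service 749 + fixed 575 = 1324
No other subset beats 1142.

Open P2 and P4; minimum total cost 1142.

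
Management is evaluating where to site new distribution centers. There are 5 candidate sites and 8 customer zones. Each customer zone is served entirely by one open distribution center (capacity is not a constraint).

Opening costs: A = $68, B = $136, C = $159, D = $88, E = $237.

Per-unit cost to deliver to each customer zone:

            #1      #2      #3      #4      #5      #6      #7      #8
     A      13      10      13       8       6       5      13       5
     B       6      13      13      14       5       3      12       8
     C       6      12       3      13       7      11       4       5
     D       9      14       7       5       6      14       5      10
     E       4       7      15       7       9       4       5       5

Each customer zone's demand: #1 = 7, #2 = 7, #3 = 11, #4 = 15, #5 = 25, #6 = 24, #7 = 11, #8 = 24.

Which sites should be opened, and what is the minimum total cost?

For any fixed open set, each customer zone goes to its cheapest open site; total = fixed + service.
{A, D}: #1→D 9·7=63, #2→A 10·7=70, #3→D 7·11=77, #4→D 5·15=75, #5→A 6·25=150, #6→A 5·24=120, #7→D 5·11=55, #8→A 5·24=120. Service 730; fixed 156; total 886.
{A, C}: #1→C 6·7=42, #2→A 10·7=70, #3→C 3·11=33, #4→A 8·15=120, #5→A 6·25=150, #6→A 5·24=120, #7→C 4·11=44, #8→A 5·24=120. Service 699; fixed 227; total 926.
{A, B, D}: service 636 + fixed 292 = 928
{A, B, C, D, E}: service 546 + fixed 688 = 1234
No other subset beats 886.

Open A and D; minimum total cost 886.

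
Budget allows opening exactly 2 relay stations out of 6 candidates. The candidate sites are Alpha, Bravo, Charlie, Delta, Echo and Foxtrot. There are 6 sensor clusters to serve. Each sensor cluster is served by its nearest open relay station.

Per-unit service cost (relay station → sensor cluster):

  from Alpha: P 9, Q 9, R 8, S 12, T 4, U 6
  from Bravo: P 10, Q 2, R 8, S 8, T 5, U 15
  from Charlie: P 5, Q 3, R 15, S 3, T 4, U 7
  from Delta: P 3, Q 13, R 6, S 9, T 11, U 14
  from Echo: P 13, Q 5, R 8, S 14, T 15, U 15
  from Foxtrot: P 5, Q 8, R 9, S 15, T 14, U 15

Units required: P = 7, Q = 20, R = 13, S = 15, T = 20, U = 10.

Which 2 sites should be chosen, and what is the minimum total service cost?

With exactly 2 open, each sensor cluster uses its cheapest among the chosen.
{Charlie, Delta}: P→Delta 3·7=21, Q→Charlie 3·20=60, R→Delta 6·13=78, S→Charlie 3·15=45, T→Charlie 4·20=80, U→Charlie 7·10=70. Service cost 354.
{Bravo, Charlie}: service cost 374
{Alpha, Charlie}: service cost 384
Among all 15 size-2 choices, {Charlie, Delta} is lowest.

Choose Charlie and Delta; total service cost 354.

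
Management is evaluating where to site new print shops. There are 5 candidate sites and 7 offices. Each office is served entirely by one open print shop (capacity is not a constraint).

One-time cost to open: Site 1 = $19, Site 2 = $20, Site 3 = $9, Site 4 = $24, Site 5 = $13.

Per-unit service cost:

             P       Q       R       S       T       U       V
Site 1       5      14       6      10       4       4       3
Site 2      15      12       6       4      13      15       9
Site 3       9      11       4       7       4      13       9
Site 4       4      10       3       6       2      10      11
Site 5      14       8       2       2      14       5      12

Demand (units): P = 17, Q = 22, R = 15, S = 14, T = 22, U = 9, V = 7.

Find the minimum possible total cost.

For any fixed open set, each office goes to its cheapest open site; total = fixed + service.
{Site 1, Site 4, Site 5}: P→Site 4 4·17=68, Q→Site 5 8·22=176, R→Site 5 2·15=30, S→Site 5 2·14=28, T→Site 4 2·22=44, U→Site 1 4·9=36, V→Site 1 3·7=21. Service 403; fixed 56; total 459.
{Site 1, Site 3, Site 4, Site 5}: service 403 + fixed 65 = 468
{Site 1, Site 2, Site 4, Site 5}: service 403 + fixed 76 = 479
{Site 1, Site 2, Site 3, Site 4, Site 5}: P→Site 4 4·17=68, Q→Site 5 8·22=176, R→Site 5 2·15=30, S→Site 5 2·14=28, T→Site 4 2·22=44, U→Site 1 4·9=36, V→Site 1 3·7=21. Service 403; fixed 85; total 488.
No other subset beats 459.

Minimum total cost: 459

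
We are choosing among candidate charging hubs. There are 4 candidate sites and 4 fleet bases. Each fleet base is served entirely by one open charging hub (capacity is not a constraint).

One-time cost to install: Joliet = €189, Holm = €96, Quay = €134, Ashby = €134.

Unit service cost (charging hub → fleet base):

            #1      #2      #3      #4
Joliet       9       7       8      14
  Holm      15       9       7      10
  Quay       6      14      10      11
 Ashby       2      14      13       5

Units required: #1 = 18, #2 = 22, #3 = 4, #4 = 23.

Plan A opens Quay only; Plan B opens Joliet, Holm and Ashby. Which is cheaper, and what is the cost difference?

Plan A: {Quay}: #1→Quay 6·18=108, #2→Quay 14·22=308, #3→Quay 10·4=40, #4→Quay 11·23=253. Service 709; fixed 134; total 843.
Plan B: {Joliet, Holm, Ashby}: #1→Ashby 2·18=36, #2→Joliet 7·22=154, #3→Holm 7·4=28, #4→Ashby 5·23=115. Service 333; fixed 419; total 752.
Difference: |843 − 752| = 91.

Plan B is cheaper by 91.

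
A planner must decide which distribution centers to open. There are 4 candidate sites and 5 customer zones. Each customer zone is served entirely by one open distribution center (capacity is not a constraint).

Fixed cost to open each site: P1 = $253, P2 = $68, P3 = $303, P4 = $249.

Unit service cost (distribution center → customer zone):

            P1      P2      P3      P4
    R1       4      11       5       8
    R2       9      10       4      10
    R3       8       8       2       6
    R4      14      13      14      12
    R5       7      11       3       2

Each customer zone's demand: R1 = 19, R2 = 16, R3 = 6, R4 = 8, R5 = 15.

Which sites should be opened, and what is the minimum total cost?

For any fixed open set, each customer zone goes to its cheapest open site; total = fixed + service.
{P3}: R1→P3 5·19=95, R2→P3 4·16=64, R3→P3 2·6=12, R4→P3 14·8=112, R5→P3 3·15=45. Service 328; fixed 303; total 631.
{P2, P3}: service 320 + fixed 371 = 691
{P4}: service 474 + fixed 249 = 723
{P1, P2, P3, P4}: service 278 + fixed 873 = 1151
(All 15 nonempty subsets were checked; P3 only is lowest.)

Open P3 only; minimum total cost 631.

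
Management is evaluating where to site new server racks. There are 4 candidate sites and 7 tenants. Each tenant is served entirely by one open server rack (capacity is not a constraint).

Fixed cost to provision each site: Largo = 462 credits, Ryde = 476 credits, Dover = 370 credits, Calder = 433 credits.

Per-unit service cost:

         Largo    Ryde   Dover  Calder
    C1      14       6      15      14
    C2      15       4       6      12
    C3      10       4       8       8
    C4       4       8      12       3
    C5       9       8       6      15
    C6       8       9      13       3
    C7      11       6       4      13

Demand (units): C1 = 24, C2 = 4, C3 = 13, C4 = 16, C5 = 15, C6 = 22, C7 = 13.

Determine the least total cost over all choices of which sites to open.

For any fixed open set, each tenant goes to its cheapest open site; total = fixed + service.
{Ryde}: C1→Ryde 6·24=144, C2→Ryde 4·4=16, C3→Ryde 4·13=52, C4→Ryde 8·16=128, C5→Ryde 8·15=120, C6→Ryde 9·22=198, C7→Ryde 6·13=78. Service 736; fixed 476; total 1212.
{Calder}: service 996 + fixed 433 = 1429
{Ryde, Calder}: C1→Ryde 6·24=144, C2→Ryde 4·4=16, C3→Ryde 4·13=52, C4→Calder 3·16=48, C5→Ryde 8·15=120, C6→Calder 3·22=66, C7→Ryde 6·13=78. Service 524; fixed 909; total 1433.
{Largo, Ryde, Dover, Calder}: C1→Ryde 6·24=144, C2→Ryde 4·4=16, C3→Ryde 4·13=52, C4→Calder 3·16=48, C5→Dover 6·15=90, C6→Calder 3·22=66, C7→Dover 4·13=52. Service 468; fixed 1741; total 2209.
No other subset beats 1212.

Minimum total cost: 1212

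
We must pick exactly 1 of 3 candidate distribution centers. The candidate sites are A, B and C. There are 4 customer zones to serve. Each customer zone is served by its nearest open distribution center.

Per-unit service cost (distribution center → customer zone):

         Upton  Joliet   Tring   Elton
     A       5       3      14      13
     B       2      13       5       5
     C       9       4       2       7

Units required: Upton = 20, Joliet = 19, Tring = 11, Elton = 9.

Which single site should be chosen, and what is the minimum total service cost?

Choose C only; total service cost 341.

With exactly 1 open, each customer zone uses its cheapest among the chosen.
{C}: Upton→C 9·20=180, Joliet→C 4·19=76, Tring→C 2·11=22, Elton→C 7·9=63. Service cost 341.
{B}: service cost 387
{A}: service cost 428
Among all 3 size-1 choices, {C} is lowest.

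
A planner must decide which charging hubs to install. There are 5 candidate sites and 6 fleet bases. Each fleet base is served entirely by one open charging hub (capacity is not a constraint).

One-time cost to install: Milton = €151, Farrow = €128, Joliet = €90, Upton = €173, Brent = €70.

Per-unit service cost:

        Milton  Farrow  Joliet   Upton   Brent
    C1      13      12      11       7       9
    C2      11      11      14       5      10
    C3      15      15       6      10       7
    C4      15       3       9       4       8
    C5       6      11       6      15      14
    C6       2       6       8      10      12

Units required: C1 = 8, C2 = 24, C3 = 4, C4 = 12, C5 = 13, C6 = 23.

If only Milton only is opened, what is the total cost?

Total cost: 883

Each fleet base is assigned to its cheapest site among the open ones.
{Milton}: C1→Milton 13·8=104, C2→Milton 11·24=264, C3→Milton 15·4=60, C4→Milton 15·12=180, C5→Milton 6·13=78, C6→Milton 2·23=46. Service 732; fixed 151; total 883.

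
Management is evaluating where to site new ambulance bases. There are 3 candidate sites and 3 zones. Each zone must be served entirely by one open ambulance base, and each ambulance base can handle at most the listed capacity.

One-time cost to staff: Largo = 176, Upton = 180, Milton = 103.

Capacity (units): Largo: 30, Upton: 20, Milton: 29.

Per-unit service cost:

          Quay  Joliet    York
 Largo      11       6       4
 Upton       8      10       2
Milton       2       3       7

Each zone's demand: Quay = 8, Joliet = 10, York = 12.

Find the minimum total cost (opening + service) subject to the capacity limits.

Minimum total cost: 353

Open {Upton, Milton}: Quay→Milton 2·8=16, Joliet→Milton 3·10=30, York→Upton 2·12=24.
Loads: Upton carries 12/20, Milton carries 18/29. Service 70; fixed 283; total 353.
Next best feasible plan costs 372.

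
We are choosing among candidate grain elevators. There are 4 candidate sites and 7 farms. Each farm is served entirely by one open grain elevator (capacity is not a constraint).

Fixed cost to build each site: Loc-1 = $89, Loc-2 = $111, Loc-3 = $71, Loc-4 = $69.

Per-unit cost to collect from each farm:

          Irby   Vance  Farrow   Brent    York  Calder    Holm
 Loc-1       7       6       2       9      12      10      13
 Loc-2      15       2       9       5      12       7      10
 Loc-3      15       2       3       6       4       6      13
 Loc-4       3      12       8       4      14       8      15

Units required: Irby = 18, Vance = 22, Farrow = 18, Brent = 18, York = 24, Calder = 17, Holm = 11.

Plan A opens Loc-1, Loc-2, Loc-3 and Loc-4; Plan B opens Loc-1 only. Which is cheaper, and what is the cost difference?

Plan A is cheaper by 292.

Plan A: {Loc-1, Loc-2, Loc-3, Loc-4}: Irby→Loc-4 3·18=54, Vance→Loc-2 2·22=44, Farrow→Loc-1 2·18=36, Brent→Loc-4 4·18=72, York→Loc-3 4·24=96, Calder→Loc-3 6·17=102, Holm→Loc-2 10·11=110. Service 514; fixed 340; total 854.
Plan B: {Loc-1}: Irby→Loc-1 7·18=126, Vance→Loc-1 6·22=132, Farrow→Loc-1 2·18=36, Brent→Loc-1 9·18=162, York→Loc-1 12·24=288, Calder→Loc-1 10·17=170, Holm→Loc-1 13·11=143. Service 1057; fixed 89; total 1146.
Difference: |854 − 1146| = 292.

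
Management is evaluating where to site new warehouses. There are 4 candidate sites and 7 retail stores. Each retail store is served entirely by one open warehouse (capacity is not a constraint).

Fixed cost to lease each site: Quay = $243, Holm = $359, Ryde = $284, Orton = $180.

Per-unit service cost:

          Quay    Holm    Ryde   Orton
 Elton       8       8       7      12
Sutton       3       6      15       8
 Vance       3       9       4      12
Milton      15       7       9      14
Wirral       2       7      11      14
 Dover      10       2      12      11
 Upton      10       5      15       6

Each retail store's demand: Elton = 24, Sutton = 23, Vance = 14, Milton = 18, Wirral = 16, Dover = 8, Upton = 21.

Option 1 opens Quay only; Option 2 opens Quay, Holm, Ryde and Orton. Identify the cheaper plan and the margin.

Option 1: {Quay}: Elton→Quay 8·24=192, Sutton→Quay 3·23=69, Vance→Quay 3·14=42, Milton→Quay 15·18=270, Wirral→Quay 2·16=32, Dover→Quay 10·8=80, Upton→Quay 10·21=210. Service 895; fixed 243; total 1138.
Option 2: {Quay, Holm, Ryde, Orton}: Elton→Ryde 7·24=168, Sutton→Quay 3·23=69, Vance→Quay 3·14=42, Milton→Holm 7·18=126, Wirral→Quay 2·16=32, Dover→Holm 2·8=16, Upton→Holm 5·21=105. Service 558; fixed 1066; total 1624.
Difference: |1138 − 1624| = 486.

Option 1 is cheaper by 486.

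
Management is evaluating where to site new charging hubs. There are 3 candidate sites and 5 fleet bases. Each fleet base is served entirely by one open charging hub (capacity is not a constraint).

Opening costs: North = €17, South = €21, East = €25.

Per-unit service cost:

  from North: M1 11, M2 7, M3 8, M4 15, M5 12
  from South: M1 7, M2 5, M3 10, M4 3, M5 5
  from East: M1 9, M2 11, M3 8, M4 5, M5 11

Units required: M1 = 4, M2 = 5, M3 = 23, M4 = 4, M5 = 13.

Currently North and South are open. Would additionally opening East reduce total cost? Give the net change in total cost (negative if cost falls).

Current service cost with {North, South}: 314.
Adding East: each fleet base re-picks its cheapest; new service cost 314, saving 0.
Extra fixed cost: 25. Net change = 25 − 0 = 25.
(Totals: 352 → 377.)

No — net change +25 (cost rises by 25).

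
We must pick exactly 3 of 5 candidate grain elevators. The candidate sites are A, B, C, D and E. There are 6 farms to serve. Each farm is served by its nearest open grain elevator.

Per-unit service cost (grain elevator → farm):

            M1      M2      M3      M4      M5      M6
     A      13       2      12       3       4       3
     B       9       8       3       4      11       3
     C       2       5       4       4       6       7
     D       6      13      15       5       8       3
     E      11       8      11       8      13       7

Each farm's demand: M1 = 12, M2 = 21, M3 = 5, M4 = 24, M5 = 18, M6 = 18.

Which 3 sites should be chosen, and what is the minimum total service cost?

With exactly 3 open, each farm uses its cheapest among the chosen.
{A, B, C}: M1→C 2·12=24, M2→A 2·21=42, M3→B 3·5=15, M4→A 3·24=72, M5→A 4·18=72, M6→A 3·18=54. Service cost 279.
{A, C, D}: service cost 284
{A, C, E}: service cost 284
Among all 10 size-3 choices, {A, B, C} is lowest.

Choose A, B and C; total service cost 279.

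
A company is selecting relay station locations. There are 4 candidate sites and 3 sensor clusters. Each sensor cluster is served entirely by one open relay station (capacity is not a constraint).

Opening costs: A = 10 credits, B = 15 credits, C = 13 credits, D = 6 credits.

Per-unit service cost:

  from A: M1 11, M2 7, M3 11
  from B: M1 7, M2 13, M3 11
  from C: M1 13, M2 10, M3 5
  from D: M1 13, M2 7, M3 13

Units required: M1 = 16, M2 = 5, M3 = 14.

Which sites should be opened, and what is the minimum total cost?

Open B, C and D; minimum total cost 251.

For any fixed open set, each sensor cluster goes to its cheapest open site; total = fixed + service.
{B, C, D}: M1→B 7·16=112, M2→D 7·5=35, M3→C 5·14=70. Service 217; fixed 34; total 251.
{A, B, C}: M1→B 7·16=112, M2→A 7·5=35, M3→C 5·14=70. Service 217; fixed 38; total 255.
{B, C}: M1→B 7·16=112, M2→C 10·5=50, M3→C 5·14=70. Service 232; fixed 28; total 260.
{A, B, C, D}: service 217 + fixed 44 = 261
No other subset beats 251.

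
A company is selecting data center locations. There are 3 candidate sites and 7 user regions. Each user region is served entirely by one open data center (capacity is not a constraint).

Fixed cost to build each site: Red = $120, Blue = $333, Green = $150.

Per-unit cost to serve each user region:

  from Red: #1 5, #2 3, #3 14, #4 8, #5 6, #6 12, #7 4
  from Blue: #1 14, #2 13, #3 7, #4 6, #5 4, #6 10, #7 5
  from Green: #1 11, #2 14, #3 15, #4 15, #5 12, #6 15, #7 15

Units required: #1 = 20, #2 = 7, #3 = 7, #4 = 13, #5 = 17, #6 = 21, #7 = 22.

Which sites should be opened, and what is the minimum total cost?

Open Red only; minimum total cost 885.

For any fixed open set, each user region goes to its cheapest open site; total = fixed + service.
{Red}: #1→Red 5·20=100, #2→Red 3·7=21, #3→Red 14·7=98, #4→Red 8·13=104, #5→Red 6·17=102, #6→Red 12·21=252, #7→Red 4·22=88. Service 765; fixed 120; total 885.
{Red, Green}: #1→Red 5·20=100, #2→Red 3·7=21, #3→Red 14·7=98, #4→Red 8·13=104, #5→Red 6·17=102, #6→Red 12·21=252, #7→Red 4·22=88. Service 765; fixed 270; total 1035.
{Red, Blue}: #1→Red 5·20=100, #2→Red 3·7=21, #3→Blue 7·7=49, #4→Blue 6·13=78, #5→Blue 4·17=68, #6→Blue 10·21=210, #7→Red 4·22=88. Service 614; fixed 453; total 1067.
{Red, Blue, Green}: service 614 + fixed 603 = 1217
No other subset beats 885.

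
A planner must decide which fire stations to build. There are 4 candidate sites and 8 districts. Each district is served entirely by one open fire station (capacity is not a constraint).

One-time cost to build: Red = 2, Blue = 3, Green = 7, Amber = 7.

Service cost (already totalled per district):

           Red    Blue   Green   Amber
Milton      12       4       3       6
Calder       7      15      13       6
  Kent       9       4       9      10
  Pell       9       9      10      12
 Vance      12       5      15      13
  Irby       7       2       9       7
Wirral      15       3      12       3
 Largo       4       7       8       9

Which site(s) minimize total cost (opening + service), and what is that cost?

For any fixed open set, each district goes to its cheapest open site; total = fixed + service.
{Red, Blue}: Milton→Blue 4, Calder→Red 7, Kent→Blue 4, Pell→Red 9, Vance→Blue 5, Irby→Blue 2, Wirral→Blue 3, Largo→Red 4. Service 38; fixed 5; total 43.
{Red, Blue, Green}: Milton→Green 3, Calder→Red 7, Kent→Blue 4, Pell→Red 9, Vance→Blue 5, Irby→Blue 2, Wirral→Blue 3, Largo→Red 4. Service 37; fixed 12; total 49.
{Red, Blue, Amber}: service 37 + fixed 12 = 49
{Red, Blue, Green, Amber}: service 36 + fixed 19 = 55
No other subset beats 43.

Open Red and Blue; minimum total cost 43.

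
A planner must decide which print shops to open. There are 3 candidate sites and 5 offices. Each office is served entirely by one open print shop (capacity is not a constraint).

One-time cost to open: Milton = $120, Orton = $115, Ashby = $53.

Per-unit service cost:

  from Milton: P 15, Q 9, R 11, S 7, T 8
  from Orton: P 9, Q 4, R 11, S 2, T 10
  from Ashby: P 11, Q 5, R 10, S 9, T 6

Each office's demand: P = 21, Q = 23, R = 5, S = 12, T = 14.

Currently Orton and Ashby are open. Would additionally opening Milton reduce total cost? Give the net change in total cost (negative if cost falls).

No — net change +120 (cost rises by 120).

Current service cost with {Orton, Ashby}: 439.
Adding Milton: each office re-picks its cheapest; new service cost 439, saving 0.
Extra fixed cost: 120. Net change = 120 − 0 = 120.
(Totals: 607 → 727.)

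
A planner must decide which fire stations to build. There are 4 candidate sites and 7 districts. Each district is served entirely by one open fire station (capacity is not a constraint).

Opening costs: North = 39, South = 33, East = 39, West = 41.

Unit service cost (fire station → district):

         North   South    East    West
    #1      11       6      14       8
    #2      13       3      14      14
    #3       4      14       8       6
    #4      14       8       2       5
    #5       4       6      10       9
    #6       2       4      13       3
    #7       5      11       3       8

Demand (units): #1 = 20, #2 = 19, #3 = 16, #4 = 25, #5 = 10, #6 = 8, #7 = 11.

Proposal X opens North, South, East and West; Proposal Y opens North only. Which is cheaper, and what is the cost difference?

Proposal X is cheaper by 499.

Proposal X: {North, South, East, West}: #1→South 6·20=120, #2→South 3·19=57, #3→North 4·16=64, #4→East 2·25=50, #5→North 4·10=40, #6→North 2·8=16, #7→East 3·11=33. Service 380; fixed 152; total 532.
Proposal Y: {North}: #1→North 11·20=220, #2→North 13·19=247, #3→North 4·16=64, #4→North 14·25=350, #5→North 4·10=40, #6→North 2·8=16, #7→North 5·11=55. Service 992; fixed 39; total 1031.
Difference: |532 − 1031| = 499.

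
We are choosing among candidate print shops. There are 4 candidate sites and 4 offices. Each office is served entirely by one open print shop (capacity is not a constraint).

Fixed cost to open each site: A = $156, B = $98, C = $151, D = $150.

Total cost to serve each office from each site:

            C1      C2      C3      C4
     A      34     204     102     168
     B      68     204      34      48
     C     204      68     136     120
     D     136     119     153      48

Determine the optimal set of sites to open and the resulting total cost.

Open B only; minimum total cost 452.

For any fixed open set, each office goes to its cheapest open site; total = fixed + service.
{B}: C1→B 68, C2→B 204, C3→B 34, C4→B 48. Service 354; fixed 98; total 452.
{B, C}: service 218 + fixed 249 = 467
{B, D}: service 269 + fixed 248 = 517
{A, B, C, D}: service 184 + fixed 555 = 739
No other subset beats 452.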